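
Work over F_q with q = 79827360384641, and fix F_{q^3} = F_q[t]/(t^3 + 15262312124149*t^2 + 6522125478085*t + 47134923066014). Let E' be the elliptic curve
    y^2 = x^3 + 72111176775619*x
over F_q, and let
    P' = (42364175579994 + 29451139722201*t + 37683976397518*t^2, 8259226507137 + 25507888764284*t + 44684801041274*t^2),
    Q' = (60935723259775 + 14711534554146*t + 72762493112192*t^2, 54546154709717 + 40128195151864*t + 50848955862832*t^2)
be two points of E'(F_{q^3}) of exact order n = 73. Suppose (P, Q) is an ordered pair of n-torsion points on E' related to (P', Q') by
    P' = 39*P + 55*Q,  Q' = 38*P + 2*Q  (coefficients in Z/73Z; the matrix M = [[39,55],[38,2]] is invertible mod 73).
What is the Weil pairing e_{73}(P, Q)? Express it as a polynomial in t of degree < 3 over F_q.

Under M = [[39,55],[38,2]] in GL_2(Z/73), e_{73}(P',Q') = e_{73}(P,Q)^(39*2-55*38 mod 73).
Inverting 32 mod 73: 16. Thus e_{73}(P,Q) = e(P',Q')^{16}.
Run Miller on y^2=x^3+72111176775619*x over F_{79827360384641}: ladder 1001001 (7 bits); e = f_P(D_Q)/f_Q(D_P).
Miller gives e_{73}(P',Q') = 10834248044465 + 49853016400932*t + 53470969199293*t^2 in F_{79827360384641^3}.
Raise to 16: e(P,Q) = 77420484889200 + 23319478755453*t + 12169244539416*t^2 in mu_{73}.

77420484889200 + 23319478755453*t + 12169244539416*t^2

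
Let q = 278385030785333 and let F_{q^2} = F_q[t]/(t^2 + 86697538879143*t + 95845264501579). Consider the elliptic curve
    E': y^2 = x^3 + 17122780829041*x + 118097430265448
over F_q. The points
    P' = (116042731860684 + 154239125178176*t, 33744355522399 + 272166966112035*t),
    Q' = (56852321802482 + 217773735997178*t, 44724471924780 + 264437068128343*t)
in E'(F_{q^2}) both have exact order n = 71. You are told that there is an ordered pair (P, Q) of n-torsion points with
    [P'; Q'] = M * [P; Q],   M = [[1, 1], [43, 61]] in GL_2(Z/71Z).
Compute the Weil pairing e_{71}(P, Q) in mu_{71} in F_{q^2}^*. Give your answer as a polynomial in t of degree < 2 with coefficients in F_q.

e_{71} is bilinear + alternating on E[71], so e_{71}(1*P + 1*Q, 43*P + 61*Q) = e_{71}(P,Q)^(1*61-1*43).
1*61 - 1*43 = 18; reduced mod 71: det = 18, inverse 4.
n = 71 = (1000111)_2 (7 bits, wt 4); accumulate f_{71,P'}(Q'+S)/f_{71,P'}(S) along the 6-step ladder.
So e_{71}(P',Q') = 100793957363654 + 260847315502416*t.
Hence e(P,Q) = 73006990813687 + 62648161290514*t in F_{278385030785333^2}^*.

73006990813687 + 62648161290514*t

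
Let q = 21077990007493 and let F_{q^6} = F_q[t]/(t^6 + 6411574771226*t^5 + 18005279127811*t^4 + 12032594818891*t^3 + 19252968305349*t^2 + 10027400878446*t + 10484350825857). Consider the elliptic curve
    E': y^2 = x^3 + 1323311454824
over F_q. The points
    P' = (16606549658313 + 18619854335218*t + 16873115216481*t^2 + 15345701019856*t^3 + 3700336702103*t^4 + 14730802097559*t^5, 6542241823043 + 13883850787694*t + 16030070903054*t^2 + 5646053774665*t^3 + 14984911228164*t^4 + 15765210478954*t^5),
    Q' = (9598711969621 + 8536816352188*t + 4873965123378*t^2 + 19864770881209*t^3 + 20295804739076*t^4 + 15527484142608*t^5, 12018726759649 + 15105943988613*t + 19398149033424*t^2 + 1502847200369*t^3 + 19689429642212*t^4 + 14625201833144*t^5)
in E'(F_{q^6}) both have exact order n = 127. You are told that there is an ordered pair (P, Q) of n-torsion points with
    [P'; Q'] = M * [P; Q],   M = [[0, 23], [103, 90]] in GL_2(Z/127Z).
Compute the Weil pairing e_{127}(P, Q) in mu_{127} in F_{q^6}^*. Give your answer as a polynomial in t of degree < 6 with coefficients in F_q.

The 127-Weil pairing on E[127] over F_{21077990007493} is alternating-bilinear: e_{127}(P',Q') = e_{127}(P,Q)^det(M).
So e_{127}(P,Q) = e_{127}(P',Q')^{26}, since 44*26 = 1 mod 127.
Build f_{127,P'} and f_{127,Q'} via the 7-bit ladder of 127=1111111_2; evaluate at shifted divisors; quotient in F_{21077990007493^6}.
f_P(D_Q)/f_Q(D_P) = 8749374047084 + 18842418762160*t + 1374210915822*t^2 + 20211209024253*t^3 + 1309814745746*t^4 + 3165112120209*t^5.
e_{127}(P,Q) = (8749374047084 + 18842418762160*t + 1374210915822*t^2 + 20211209024253*t^3 + 1309814745746*t^4 + 3165112120209*t^5)^{26} = 5549207850075 + 8045904110710*t + 9068848506336*t^2 + 10548872919550*t^3 + 4298856471918*t^4 + 18228721184440*t^5.

5549207850075 + 8045904110710*t + 9068848506336*t^2 + 10548872919550*t^3 + 4298856471918*t^4 + 18228721184440*t^5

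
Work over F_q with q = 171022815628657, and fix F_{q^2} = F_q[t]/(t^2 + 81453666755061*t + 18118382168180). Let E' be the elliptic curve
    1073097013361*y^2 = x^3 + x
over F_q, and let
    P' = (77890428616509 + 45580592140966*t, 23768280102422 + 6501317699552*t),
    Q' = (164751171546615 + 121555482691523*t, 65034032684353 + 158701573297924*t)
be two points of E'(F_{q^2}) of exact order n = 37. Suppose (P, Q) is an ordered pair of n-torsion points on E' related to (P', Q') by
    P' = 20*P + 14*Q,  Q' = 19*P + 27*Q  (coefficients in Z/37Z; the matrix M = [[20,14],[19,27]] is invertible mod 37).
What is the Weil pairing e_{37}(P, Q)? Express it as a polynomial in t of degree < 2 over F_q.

Alternating bilinearity on E[37] (values in mu_{37} in F_{171022815628657^2}) gives e(P',Q') = e(P,Q)^det(M).
Hence e(P,Q) = e(P',Q')^{5} where 5 = 15^{-1} mod 37.
Set x_W=62372544399383*u, y_W=62372544399383*v; then E': y_W^2=x_W^3+12676891195911*x_W.
Miller loop for e_{37} over F_{171022815628657^2}: bits of 37 = 100101; 5 double steps + 2 add steps, l/v at each.
e_{37}(P',Q') = 59479479301131 + 77861663129348*t.
Finally e_{37}(P,Q) = 169242977562911 + 105516486534663*t.

169242977562911 + 105516486534663*t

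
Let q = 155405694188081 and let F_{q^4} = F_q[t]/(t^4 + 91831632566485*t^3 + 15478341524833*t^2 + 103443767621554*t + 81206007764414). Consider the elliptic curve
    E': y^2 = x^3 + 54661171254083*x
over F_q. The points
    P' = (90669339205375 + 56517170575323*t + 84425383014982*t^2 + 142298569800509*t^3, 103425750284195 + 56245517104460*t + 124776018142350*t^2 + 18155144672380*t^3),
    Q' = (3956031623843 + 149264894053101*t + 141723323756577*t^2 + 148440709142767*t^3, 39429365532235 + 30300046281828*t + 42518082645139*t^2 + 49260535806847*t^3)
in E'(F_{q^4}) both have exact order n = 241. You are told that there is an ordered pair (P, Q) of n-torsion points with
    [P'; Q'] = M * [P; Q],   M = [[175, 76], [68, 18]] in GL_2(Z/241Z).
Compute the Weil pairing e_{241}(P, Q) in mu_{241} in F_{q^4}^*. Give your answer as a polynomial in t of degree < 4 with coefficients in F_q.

83072137156228 + 78095547724885*t + 150993569379548*t^2 + 117825589700500*t^3

Under M = [[175,76],[68,18]] in GL_2(Z/241), e_{241}(P',Q') = e_{241}(P,Q)^(175*18-76*68 mod 241).
Inverting 151 mod 241: 83. Thus e_{241}(P,Q) = e(P',Q')^{83}.
Build f_{241,P'} and f_{241,Q'} via the 8-bit ladder of 241=11110001_2; evaluate at shifted divisors; quotient in F_{155405694188081^4}.
The quotient is 114230265877286 + 150610254533937*t + 24692241167926*t^2 + 18160363018577*t^3.
Raise to 83: e(P,Q) = 83072137156228 + 78095547724885*t + 150993569379548*t^2 + 117825589700500*t^3 in mu_{241}.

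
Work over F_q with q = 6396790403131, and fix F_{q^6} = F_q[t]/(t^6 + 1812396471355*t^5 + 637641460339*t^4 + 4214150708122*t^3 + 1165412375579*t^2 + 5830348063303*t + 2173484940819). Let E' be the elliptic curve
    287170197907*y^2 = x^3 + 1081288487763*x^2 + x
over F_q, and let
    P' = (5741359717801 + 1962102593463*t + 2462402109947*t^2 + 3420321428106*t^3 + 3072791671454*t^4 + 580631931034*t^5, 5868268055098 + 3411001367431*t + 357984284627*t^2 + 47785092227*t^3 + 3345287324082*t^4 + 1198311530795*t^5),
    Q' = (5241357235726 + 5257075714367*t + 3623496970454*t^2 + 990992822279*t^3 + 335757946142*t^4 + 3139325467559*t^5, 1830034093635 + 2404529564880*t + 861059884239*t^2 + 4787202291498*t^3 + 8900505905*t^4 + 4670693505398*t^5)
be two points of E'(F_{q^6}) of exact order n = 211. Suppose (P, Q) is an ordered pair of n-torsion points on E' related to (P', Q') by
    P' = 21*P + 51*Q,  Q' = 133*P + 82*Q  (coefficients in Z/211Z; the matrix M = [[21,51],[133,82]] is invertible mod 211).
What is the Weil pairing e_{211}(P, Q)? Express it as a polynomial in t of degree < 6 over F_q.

3672036228364 + 4840525990210*t + 27538817702*t^2 + 3479180758675*t^3 + 4629299493845*t^4 + 3774610662012*t^5

The 211-Weil pairing on E[211] over F_{6396790403131} is alternating-bilinear: e_{211}(P',Q') = e_{211}(P,Q)^det(M).
21*82 - 51*133 = -5061; reduced mod 211: det = 3, inverse 141.
Set x_W=1411099761922*u+3548753906880, y_W=1411099761922*v; then E': y_W^2=x_W^3+258389480599*x_W+5430808128847.
Build f_{211,P'} and f_{211,Q'} via the 8-bit ladder of 211=11010011_2; evaluate at shifted divisors; quotient in F_{6396790403131^6}.
f_P(D_Q)/f_Q(D_P) = 2098208127781 + 559378974348*t + 1884719239124*t^2 + 1092287276355*t^3 + 3448534850706*t^4 + 1227515272348*t^5.
Finally e_{211}(P,Q) = 3672036228364 + 4840525990210*t + 27538817702*t^2 + 3479180758675*t^3 + 4629299493845*t^4 + 3774610662012*t^5.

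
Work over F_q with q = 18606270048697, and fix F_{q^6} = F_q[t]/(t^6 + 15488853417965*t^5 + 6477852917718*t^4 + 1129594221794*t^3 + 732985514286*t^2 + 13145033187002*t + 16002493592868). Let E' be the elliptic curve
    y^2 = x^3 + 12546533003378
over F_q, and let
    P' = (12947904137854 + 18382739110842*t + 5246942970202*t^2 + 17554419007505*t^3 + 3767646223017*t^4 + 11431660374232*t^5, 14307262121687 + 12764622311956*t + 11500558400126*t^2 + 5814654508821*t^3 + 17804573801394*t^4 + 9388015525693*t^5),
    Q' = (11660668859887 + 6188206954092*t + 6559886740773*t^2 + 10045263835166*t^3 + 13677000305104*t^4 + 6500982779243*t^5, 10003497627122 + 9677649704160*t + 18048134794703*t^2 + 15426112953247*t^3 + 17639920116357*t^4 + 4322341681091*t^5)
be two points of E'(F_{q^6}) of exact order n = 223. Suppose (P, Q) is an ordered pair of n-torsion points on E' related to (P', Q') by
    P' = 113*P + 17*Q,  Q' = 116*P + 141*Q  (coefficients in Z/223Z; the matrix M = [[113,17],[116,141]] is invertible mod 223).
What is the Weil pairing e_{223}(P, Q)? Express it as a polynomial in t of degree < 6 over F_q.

12695320390223 + 14797800000585*t + 9110292053109*t^2 + 12488550573213*t^3 + 8984224328985*t^4 + 13062720241061*t^5

e_{223}(aP+bQ,cP+dQ) = e_{223}(P,Q)^(ad-bc); with (a,b,c,d)=(113,17,116,141) this gives the det-223 law.
Inverting 135 mod 223: 38. Thus e_{223}(P,Q) = e(P',Q')^{38}.
Build f_{223,P'} and f_{223,Q'} via the 8-bit ladder of 223=11011111_2; evaluate at shifted divisors; quotient in F_{18606270048697^6}.
Result: e(P',Q') = 15275812214587 + 1060776892312*t + 16097861072591*t^2 + 5997149414477*t^3 + 8212352954653*t^4 + 15941152744611*t^5.
e_{223}(P,Q) = (15275812214587 + 1060776892312*t + 16097861072591*t^2 + 5997149414477*t^3 + 8212352954653*t^4 + 15941152744611*t^5)^{38} = 12695320390223 + 14797800000585*t + 9110292053109*t^2 + 12488550573213*t^3 + 8984224328985*t^4 + 13062720241061*t^5.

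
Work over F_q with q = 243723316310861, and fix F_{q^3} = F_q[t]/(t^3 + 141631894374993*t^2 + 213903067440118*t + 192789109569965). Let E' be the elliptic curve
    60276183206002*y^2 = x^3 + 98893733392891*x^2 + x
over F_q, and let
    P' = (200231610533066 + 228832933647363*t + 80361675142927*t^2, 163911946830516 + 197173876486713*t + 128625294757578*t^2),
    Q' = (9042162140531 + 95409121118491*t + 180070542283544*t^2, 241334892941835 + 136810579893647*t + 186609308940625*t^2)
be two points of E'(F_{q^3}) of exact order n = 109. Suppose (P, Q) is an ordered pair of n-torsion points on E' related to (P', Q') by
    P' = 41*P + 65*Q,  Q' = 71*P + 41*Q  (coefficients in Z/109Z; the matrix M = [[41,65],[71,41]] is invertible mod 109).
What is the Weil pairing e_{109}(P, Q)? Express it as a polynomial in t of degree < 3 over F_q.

16390545616406 + 178319112326671*t + 178302876014483*t^2

e_{109} is bilinear + alternating on E[109], so e_{109}(41*P + 65*Q, 71*P + 41*Q) = e_{109}(P,Q)^(41*41-65*71).
41*41 - 65*71 = -2934; reduced mod 109: det = 9, inverse 97.
Set x_W=42375467164853*u+110601743755041, y_W=42375467164853*v; then E': y_W^2=x_W^3+174742472807914*x_W+147525229543120.
Run Miller on y^2=x^3+174742472807914*x+147525229543120 over F_{243723316310861}: ladder 1101101 (7 bits); e = f_P(D_Q)/f_Q(D_P).
f_P(D_Q)/f_Q(D_P) = 126340484769992 + 71408568382711*t + 59261409347119*t^2.
Raise to 97: e(P,Q) = 16390545616406 + 178319112326671*t + 178302876014483*t^2 in mu_{109}.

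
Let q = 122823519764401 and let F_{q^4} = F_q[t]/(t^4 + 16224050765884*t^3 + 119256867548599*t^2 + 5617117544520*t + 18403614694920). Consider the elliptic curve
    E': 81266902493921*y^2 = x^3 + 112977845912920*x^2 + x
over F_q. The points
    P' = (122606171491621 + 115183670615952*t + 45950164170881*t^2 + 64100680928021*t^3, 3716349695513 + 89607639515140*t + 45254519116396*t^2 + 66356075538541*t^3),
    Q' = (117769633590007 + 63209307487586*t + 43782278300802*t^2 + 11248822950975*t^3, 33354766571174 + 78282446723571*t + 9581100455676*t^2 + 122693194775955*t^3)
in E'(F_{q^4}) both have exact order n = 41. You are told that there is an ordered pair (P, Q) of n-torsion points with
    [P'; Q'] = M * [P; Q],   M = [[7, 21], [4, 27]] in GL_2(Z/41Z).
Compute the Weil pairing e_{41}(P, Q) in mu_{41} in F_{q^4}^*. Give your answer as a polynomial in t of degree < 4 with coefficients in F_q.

95466761352928 + 77864046237130*t + 23692810392315*t^2 + 82601634421861*t^3

Alternating bilinearity on E[41] (values in mu_{41} in F_{122823519764401^4}) gives e(P',Q') = e(P,Q)^det(M).
det(M) mod 41 = 23; its inverse in (Z/41)^* is 25 (check: 23*25 mod 41 = 1).
Montgomery->Weierstrass: x_W = 51899739309810*x+47923004780175, y_W=51899739309810*y on F_{122823519764401}; lands on y^2=x^3+39449713668028*x+18242816960034.
6-bit Miller (101001) on E'/F_{122823519764401} with a'=39449713668028, b'=18242816960034: accumulate tangent/chord ratios at Q'+S and P'+S'.
Miller gives e_{41}(P',Q') = 109105317086128 + 64837218769526*t + 92411552253206*t^2 + 96593242619932*t^3 in F_{122823519764401^4}.
Thus e_{41}(P,Q) = 95466761352928 + 77864046237130*t + 23692810392315*t^2 + 82601634421861*t^3.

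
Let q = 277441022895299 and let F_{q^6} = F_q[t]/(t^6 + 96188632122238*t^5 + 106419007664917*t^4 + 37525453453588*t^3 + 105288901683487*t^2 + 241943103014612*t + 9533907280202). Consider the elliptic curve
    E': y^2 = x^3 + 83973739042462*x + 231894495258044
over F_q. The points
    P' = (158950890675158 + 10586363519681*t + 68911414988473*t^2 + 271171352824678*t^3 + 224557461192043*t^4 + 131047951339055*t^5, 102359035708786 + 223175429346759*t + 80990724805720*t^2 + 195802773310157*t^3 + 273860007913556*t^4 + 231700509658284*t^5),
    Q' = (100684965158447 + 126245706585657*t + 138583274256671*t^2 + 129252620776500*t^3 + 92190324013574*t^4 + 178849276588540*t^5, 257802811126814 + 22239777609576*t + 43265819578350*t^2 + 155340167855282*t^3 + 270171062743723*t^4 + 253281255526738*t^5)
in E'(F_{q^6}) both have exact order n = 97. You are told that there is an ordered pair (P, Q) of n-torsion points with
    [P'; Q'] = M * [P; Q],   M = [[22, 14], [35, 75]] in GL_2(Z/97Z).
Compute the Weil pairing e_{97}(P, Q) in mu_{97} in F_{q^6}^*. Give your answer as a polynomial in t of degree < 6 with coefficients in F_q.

247884182781672 + 206878849161095*t + 267551585608178*t^2 + 120733266560739*t^3 + 115875394776934*t^4 + 150608415243329*t^5

e_{97}(aP+bQ,cP+dQ) = e_{97}(P,Q)^(ad-bc); with (a,b,c,d)=(22,14,35,75) this gives the det-97 law.
Hence e(P,Q) = e(P',Q')^{24} where 24 = 93^{-1} mod 97.
n = 97 = (1100001)_2 (7 bits, wt 3); accumulate f_{97,P'}(Q'+S)/f_{97,P'}(S) along the 6-step ladder.
The quotient is 241114218399687 + 94750958807874*t + 54601364162688*t^2 + 41096448412509*t^3 + 54763246023126*t^4 + 185167624779290*t^5.
Thus e_{97}(P,Q) = 247884182781672 + 206878849161095*t + 267551585608178*t^2 + 120733266560739*t^3 + 115875394776934*t^4 + 150608415243329*t^5.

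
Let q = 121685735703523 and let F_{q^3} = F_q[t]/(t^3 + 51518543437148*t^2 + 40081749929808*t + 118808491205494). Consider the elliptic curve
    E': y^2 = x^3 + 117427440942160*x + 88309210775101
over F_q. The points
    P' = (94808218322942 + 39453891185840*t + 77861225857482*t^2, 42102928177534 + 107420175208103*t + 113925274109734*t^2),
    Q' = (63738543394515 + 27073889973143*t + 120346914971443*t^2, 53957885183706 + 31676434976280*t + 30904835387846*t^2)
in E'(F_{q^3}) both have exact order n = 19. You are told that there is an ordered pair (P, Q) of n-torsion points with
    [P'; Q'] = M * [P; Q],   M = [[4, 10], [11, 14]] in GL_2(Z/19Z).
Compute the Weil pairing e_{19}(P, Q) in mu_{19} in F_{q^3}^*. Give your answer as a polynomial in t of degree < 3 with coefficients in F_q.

Under M = [[4,10],[11,14]] in GL_2(Z/19), e_{19}(P',Q') = e_{19}(P,Q)^(4*14-10*11 mod 19).
So e_{19}(P,Q) = e_{19}(P',Q')^{13}, since 3*13 = 1 mod 19.
Double-and-add over 10011: 5-1 doublings, 3-1 additions; each step l_{T,T}/v_{2T} or l_{T,P'}/v at Q'+S for random S.
The quotient is 80886084410126 + 36382559017141*t + 85072770571719*t^2.
Hence e(P,Q) = 41551638073784 + 117159754457356*t + 876524997236*t^2 in F_{121685735703523^3}^*.

41551638073784 + 117159754457356*t + 876524997236*t^2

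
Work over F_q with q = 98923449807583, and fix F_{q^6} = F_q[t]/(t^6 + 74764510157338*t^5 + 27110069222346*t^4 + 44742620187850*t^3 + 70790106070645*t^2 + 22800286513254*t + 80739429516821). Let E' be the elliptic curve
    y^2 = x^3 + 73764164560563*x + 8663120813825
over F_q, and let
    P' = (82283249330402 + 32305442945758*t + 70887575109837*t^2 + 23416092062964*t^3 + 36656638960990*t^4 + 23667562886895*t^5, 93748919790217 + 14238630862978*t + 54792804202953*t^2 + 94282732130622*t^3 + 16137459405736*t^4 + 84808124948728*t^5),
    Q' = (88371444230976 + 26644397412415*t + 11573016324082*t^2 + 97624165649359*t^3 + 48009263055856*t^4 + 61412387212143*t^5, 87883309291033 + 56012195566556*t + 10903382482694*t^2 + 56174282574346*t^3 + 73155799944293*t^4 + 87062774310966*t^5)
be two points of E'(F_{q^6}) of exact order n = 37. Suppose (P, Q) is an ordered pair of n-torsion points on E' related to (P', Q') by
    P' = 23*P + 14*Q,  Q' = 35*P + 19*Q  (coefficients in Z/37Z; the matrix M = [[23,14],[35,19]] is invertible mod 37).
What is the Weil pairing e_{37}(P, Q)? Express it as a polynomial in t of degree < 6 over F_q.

1428802421951 + 73585777622584*t + 30382273287563*t^2 + 56927290496556*t^3 + 53925619056004*t^4 + 36216212991756*t^5

Alternating bilinearity on E[37] (values in mu_{37} in F_{98923449807583^6}) gives e(P',Q') = e(P,Q)^det(M).
Inverting 21 mod 37: 30. Thus e_{37}(P,Q) = e(P',Q')^{30}.
6-bit Miller (100101) on E'/F_{98923449807583} with a'=73764164560563, b'=8663120813825: accumulate tangent/chord ratios at Q'+S and P'+S'.
The quotient is 85939922989569 + 73232928321552*t + 93607181950465*t^2 + 48863802248834*t^3 + 44032220508528*t^4 + 32559348448851*t^5.
Finally e_{37}(P,Q) = 1428802421951 + 73585777622584*t + 30382273287563*t^2 + 56927290496556*t^3 + 53925619056004*t^4 + 36216212991756*t^5.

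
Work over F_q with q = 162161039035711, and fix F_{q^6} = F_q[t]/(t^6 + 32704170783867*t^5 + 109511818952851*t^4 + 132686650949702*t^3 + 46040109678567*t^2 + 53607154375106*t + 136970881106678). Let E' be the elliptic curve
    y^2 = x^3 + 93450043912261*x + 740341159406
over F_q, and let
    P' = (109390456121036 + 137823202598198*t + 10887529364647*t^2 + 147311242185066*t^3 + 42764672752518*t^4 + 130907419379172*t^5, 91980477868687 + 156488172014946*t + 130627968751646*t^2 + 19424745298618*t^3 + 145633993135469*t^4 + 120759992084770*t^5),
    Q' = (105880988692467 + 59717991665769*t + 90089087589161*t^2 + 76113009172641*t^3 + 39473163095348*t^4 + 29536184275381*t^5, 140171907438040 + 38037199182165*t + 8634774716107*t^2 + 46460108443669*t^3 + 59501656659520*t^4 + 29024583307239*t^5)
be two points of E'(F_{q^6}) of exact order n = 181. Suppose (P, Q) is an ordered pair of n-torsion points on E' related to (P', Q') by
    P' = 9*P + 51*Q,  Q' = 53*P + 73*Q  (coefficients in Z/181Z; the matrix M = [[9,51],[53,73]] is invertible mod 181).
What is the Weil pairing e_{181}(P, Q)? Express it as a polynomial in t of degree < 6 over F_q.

Since e_{181}(P,P)=e_{181}(Q,Q)=1 and e_{181}(Q,P)=e_{181}(P,Q)^{-1}, expanding e_{181}(9*P + 51*Q,53*P + 73*Q) leaves e(P,Q)^det(M).
Inverting 126 mod 181: 102. Thus e_{181}(P,Q) = e(P',Q')^{102}.
Build f_{181,P'} and f_{181,Q'} via the 8-bit ladder of 181=10110101_2; evaluate at shifted divisors; quotient in F_{162161039035711^6}.
Miller gives e_{181}(P',Q') = 160839273039319 + 88298820776151*t + 32258992480244*t^2 + 86955322857822*t^3 + 140152265898315*t^4 + 69557680203767*t^5 in F_{162161039035711^6}.
Raise to 102: e(P,Q) = 49335379559740 + 4982572228900*t + 86755972227667*t^2 + 38346521015722*t^3 + 71258358380891*t^4 + 117082665372697*t^5 in mu_{181}.

49335379559740 + 4982572228900*t + 86755972227667*t^2 + 38346521015722*t^3 + 71258358380891*t^4 + 117082665372697*t^5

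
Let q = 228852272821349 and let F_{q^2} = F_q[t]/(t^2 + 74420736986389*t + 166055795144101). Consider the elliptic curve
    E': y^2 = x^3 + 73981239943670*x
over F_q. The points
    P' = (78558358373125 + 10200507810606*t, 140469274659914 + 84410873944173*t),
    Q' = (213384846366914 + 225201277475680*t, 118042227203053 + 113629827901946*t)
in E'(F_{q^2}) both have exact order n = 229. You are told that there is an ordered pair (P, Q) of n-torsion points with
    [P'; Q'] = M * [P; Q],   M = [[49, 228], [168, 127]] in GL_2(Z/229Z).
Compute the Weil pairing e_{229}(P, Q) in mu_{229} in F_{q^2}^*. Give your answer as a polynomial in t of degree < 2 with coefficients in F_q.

11383670228841 + 103414058085824*t

The 229-Weil pairing on E[229] over F_{228852272821349} is alternating-bilinear: e_{229}(P',Q') = e_{229}(P,Q)^det(M).
So e_{229}(P,Q) = e_{229}(P',Q')^{109}, since 208*109 = 1 mod 229.
8-bit Miller (11100101) on E'/F_{228852272821349} with a'=73981239943670, b'=0: accumulate tangent/chord ratios at Q'+S and P'+S'.
Miller gives e_{229}(P',Q') = 61711328286024 + 89035818800899*t in F_{228852272821349^2}.
Hence e(P,Q) = 11383670228841 + 103414058085824*t in F_{228852272821349^2}^*.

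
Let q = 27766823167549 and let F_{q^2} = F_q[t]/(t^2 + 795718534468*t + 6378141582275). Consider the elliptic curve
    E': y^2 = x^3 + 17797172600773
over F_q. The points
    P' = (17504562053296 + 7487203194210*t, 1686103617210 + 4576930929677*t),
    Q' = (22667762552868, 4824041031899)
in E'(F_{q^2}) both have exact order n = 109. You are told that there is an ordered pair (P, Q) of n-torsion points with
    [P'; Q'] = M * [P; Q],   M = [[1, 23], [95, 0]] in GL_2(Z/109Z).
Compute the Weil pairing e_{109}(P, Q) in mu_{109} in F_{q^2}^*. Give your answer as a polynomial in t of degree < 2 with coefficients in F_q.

7725648206038 + 14083103770475*t

Since e_{109}(P,P)=e_{109}(Q,Q)=1 and e_{109}(Q,P)=e_{109}(P,Q)^{-1}, expanding e_{109}(1*P + 23*Q,95*P) leaves e(P,Q)^det(M).
1*0 - 23*95 = -2185; reduced mod 109: det = 104, inverse 87.
Build f_{109,P'} and f_{109,Q'} via the 7-bit ladder of 109=1101101_2; evaluate at shifted divisors; quotient in F_{27766823167549^2}.
Miller gives e_{109}(P',Q') = 19631300631101 + 10358732713068*t in F_{27766823167549^2}.
Raise to 87: e(P,Q) = 7725648206038 + 14083103770475*t in mu_{109}.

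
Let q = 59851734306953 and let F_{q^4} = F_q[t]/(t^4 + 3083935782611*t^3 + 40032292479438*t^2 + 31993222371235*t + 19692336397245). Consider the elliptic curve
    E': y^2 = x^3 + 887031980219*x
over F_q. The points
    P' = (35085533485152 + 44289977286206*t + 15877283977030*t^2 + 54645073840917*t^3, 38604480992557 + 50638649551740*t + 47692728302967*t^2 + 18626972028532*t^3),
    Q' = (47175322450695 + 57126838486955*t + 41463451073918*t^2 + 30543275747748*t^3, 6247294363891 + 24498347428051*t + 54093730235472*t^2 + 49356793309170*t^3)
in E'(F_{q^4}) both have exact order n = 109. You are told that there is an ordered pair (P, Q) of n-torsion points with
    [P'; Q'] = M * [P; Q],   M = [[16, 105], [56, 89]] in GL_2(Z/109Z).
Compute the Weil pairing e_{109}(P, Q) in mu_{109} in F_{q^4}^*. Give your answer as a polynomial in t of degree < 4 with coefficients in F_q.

e_{109}(aP+bQ,cP+dQ) = e_{109}(P,Q)^(ad-bc); with (a,b,c,d)=(16,105,56,89) this gives the det-109 law.
16*89 - 105*56 = -4456; reduced mod 109: det = 13, inverse 42.
Build f_{109,P'} and f_{109,Q'} via the 7-bit ladder of 109=1101101_2; evaluate at shifted divisors; quotient in F_{59851734306953^4}.
Result: e(P',Q') = 54348548516163 + 29216234785618*t + 35931309311361*t^2 + 14351142779272*t^3.
Thus e_{109}(P,Q) = 3535638806453 + 27167715358264*t + 638349616798*t^2 + 33567345651535*t^3.

3535638806453 + 27167715358264*t + 638349616798*t^2 + 33567345651535*t^3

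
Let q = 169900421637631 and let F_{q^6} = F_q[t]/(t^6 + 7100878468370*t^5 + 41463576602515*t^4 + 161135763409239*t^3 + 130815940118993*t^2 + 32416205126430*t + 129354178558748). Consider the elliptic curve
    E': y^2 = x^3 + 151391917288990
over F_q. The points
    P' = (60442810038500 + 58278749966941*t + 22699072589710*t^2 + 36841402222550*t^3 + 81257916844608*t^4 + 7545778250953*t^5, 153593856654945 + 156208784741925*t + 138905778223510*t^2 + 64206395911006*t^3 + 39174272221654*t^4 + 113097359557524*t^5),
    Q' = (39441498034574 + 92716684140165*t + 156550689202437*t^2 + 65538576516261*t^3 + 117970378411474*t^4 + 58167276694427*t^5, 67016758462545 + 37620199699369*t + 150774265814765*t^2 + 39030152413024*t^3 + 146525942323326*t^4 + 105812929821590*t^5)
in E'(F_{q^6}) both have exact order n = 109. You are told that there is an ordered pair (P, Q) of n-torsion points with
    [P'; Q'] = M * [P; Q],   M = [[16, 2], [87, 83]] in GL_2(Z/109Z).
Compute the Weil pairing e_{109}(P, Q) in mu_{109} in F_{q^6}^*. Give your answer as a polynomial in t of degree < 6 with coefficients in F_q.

e_{109}(aP+bQ,cP+dQ) = e_{109}(P,Q)^(ad-bc); with (a,b,c,d)=(16,2,87,83) this gives the det-109 law.
det(M) mod 109 = 64; its inverse in (Z/109)^* is 46 (check: 64*46 mod 109 = 1).
Miller loop for e_{109} over F_{169900421637631^6}: bits of 109 = 1101101; 6 double steps + 4 add steps, l/v at each.
Result: e(P',Q') = 166673296436433 + 107581214746247*t + 125500686811336*t^2 + 41320263831677*t^3 + 144055288754433*t^4 + 144764838999907*t^5.
Finally e_{109}(P,Q) = 62473857300229 + 5285313083919*t + 21955993726802*t^2 + 62033364742359*t^3 + 55950150575683*t^4 + 31289629501159*t^5.

62473857300229 + 5285313083919*t + 21955993726802*t^2 + 62033364742359*t^3 + 55950150575683*t^4 + 31289629501159*t^5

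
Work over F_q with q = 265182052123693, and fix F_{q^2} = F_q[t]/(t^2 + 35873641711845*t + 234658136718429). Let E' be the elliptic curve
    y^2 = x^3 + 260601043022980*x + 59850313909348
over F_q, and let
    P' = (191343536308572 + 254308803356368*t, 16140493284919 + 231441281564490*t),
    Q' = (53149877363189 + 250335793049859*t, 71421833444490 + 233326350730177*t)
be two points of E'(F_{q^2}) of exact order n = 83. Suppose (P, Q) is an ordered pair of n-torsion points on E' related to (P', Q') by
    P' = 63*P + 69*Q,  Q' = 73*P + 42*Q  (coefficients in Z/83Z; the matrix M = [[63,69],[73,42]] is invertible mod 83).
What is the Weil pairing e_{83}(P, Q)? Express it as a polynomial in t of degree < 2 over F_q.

Under M = [[63,69],[73,42]] in GL_2(Z/83), e_{83}(P',Q') = e_{83}(P,Q)^(63*42-69*73 mod 83).
det M = 63*42 - 69*73 = -2391 = 16 (mod 83); 16^{-1} = 26 (mod 83).
7-bit Miller (1010011) on E'/F_{265182052123693} with a'=260601043022980, b'=59850313909348: accumulate tangent/chord ratios at Q'+S and P'+S'.
Result: e(P',Q') = 90732028834724 + 37561466228433*t.
(90732028834724 + 37561466228433*t)^{26} mod (265182052123693,f) = 27601668218721 + 219675714873381*t.

27601668218721 + 219675714873381*t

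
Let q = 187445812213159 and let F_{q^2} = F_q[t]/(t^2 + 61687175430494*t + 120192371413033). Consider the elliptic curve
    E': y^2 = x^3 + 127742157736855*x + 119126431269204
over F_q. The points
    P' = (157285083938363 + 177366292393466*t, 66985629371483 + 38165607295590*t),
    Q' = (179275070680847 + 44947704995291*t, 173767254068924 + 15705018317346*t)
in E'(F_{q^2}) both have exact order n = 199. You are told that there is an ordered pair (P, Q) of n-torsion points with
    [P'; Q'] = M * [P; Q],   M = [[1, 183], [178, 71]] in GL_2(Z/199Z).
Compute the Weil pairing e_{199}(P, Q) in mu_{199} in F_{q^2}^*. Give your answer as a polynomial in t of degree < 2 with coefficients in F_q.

Under M = [[1,183],[178,71]] in GL_2(Z/199), e_{199}(P',Q') = e_{199}(P,Q)^(1*71-183*178 mod 199).
Inverting 133 mod 199: 3. Thus e_{199}(P,Q) = e(P',Q')^{3}.
Run Miller on y^2=x^3+127742157736855*x+119126431269204 over F_{187445812213159}: ladder 11000111 (8 bits); e = f_P(D_Q)/f_Q(D_P).
So e_{199}(P',Q') = 55219755625523 + 49547435627190*t.
e_{199}(P,Q) = (55219755625523 + 49547435627190*t)^{3} = 128516402150885 + 169405703832581*t.

128516402150885 + 169405703832581*t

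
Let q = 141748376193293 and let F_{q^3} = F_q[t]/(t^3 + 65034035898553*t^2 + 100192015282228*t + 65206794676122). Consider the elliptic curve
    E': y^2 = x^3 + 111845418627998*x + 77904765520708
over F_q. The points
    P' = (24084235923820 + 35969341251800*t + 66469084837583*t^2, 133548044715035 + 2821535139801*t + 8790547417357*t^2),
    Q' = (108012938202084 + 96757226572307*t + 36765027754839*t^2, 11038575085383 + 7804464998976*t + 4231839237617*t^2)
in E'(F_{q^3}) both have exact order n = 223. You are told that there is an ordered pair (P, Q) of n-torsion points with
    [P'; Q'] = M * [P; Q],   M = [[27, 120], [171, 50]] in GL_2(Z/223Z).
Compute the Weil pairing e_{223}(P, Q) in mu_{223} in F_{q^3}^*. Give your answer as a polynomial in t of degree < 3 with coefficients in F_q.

Since e_{223}(P,P)=e_{223}(Q,Q)=1 and e_{223}(Q,P)=e_{223}(P,Q)^{-1}, expanding e_{223}(27*P + 120*Q,171*P + 50*Q) leaves e(P,Q)^det(M).
det M = 27*50 - 120*171 = -19170 = 8 (mod 223); 8^{-1} = 28 (mod 223).
Miller loop for e_{223} over F_{141748376193293^3}: bits of 223 = 11011111; 7 double steps + 6 add steps, l/v at each.
Miller gives e_{223}(P',Q') = 71128179921184 + 15591331745500*t + 131647425258976*t^2 in F_{141748376193293^3}.
Hence e(P,Q) = 124484261549299 + 125745143818634*t + 138889083574858*t^2 in F_{141748376193293^3}^*.

124484261549299 + 125745143818634*t + 138889083574858*t^2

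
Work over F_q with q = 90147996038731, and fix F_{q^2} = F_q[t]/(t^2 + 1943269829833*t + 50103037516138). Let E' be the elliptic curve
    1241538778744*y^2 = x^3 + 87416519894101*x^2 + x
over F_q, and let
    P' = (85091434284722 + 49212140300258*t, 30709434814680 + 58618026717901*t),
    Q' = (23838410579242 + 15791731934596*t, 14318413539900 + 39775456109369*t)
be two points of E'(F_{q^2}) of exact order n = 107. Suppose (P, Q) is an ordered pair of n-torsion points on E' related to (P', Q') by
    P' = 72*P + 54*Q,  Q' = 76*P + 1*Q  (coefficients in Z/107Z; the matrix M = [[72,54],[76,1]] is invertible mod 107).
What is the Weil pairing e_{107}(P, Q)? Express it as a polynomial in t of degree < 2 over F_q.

Since e_{107}(P,P)=e_{107}(Q,Q)=1 and e_{107}(Q,P)=e_{107}(P,Q)^{-1}, expanding e_{107}(72*P + 54*Q,76*P + 1*Q) leaves e(P,Q)^det(M).
So e_{107}(P,Q) = e_{107}(P',Q')^{85}, since 34*85 = 1 mod 107.
Set x_W=18710136659085*u+1981590354749, y_W=18710136659085*v; then E': y_W^2=x_W^3+31112907620692*x_W+57998985516889.
Miller loop for e_{107} over F_{90147996038731^2}: bits of 107 = 1101011; 6 double steps + 4 add steps, l/v at each.
So e_{107}(P',Q') = 48983853055430 + 87661413809152*t.
Thus e_{107}(P,Q) = 8100104938909 + 893091849225*t.

8100104938909 + 893091849225*t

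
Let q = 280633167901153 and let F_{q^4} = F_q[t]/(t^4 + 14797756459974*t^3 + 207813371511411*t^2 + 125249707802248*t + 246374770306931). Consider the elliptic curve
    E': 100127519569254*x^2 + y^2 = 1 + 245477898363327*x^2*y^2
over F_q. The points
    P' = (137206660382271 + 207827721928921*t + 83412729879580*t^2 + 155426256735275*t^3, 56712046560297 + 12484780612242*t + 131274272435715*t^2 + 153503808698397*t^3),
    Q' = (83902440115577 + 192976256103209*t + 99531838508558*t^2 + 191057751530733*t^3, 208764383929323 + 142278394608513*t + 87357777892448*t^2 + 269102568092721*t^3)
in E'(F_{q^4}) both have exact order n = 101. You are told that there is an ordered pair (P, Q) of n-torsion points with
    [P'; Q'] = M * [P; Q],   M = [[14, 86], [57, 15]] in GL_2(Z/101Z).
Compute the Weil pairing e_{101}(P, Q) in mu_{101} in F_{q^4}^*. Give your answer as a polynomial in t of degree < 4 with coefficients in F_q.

Under M = [[14,86],[57,15]] in GL_2(Z/101), e_{101}(P',Q') = e_{101}(P,Q)^(14*15-86*57 mod 101).
det M = 14*15 - 86*57 = -4692 = 55 (mod 101); 55^{-1} = 90 (mod 101).
Edwards a_E,d_E -> Montgomery A=8666598134639,B=178985678030957 -> Weierstrass 169735736200035,0 via alpha=197917486939340,beta=33820697276770.
n = 101 = (1100101)_2 (7 bits, wt 4); accumulate f_{101,P'}(Q'+S)/f_{101,P'}(S) along the 6-step ladder.
Result: e(P',Q') = 124362687743015 + 252341437291065*t + 198127858120982*t^2 + 257740369146210*t^3.
Hence e(P,Q) = 244662030062255 + 273683999521772*t + 5612946617172*t^2 + 207182916687374*t^3 in F_{280633167901153^4}^*.

244662030062255 + 273683999521772*t + 5612946617172*t^2 + 207182916687374*t^3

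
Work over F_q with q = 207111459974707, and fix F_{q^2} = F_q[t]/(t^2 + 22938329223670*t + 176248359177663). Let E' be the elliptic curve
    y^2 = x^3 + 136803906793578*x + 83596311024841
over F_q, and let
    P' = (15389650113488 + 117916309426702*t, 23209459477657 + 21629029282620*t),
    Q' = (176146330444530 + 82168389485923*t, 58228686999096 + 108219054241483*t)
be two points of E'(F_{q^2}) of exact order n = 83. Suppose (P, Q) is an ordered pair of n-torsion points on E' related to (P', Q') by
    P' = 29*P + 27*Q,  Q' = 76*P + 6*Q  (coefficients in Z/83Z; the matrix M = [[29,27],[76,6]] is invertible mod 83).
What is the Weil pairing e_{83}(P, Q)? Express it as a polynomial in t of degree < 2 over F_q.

192556198653833 + 112708481763294*t

e_{83}(aP+bQ,cP+dQ) = e_{83}(P,Q)^(ad-bc); with (a,b,c,d)=(29,27,76,6) this gives the det-83 law.
Inverting 31 mod 83: 75. Thus e_{83}(P,Q) = e(P',Q')^{75}.
n = 83 = (1010011)_2 (7 bits, wt 4); accumulate f_{83,P'}(Q'+S)/f_{83,P'}(S) along the 6-step ladder.
The quotient is 201607648867096 + 77545418043360*t.
Hence e(P,Q) = 192556198653833 + 112708481763294*t in F_{207111459974707^2}^*.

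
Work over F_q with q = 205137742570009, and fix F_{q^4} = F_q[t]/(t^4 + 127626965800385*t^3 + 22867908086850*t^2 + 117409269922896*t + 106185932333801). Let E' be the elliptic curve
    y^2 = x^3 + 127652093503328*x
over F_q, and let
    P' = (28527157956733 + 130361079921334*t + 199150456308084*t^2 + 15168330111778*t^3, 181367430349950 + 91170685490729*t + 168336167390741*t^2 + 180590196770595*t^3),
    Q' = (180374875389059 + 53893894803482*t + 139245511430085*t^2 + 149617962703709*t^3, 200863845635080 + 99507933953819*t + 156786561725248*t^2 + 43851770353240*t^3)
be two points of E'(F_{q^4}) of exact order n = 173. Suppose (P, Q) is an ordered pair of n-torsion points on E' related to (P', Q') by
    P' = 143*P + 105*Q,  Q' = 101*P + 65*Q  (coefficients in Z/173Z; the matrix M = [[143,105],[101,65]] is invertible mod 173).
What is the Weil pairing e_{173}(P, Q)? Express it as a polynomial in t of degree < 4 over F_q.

72628054866984 + 21814217938374*t + 39801833571406*t^2 + 42172214129609*t^3

Since e_{173}(P,P)=e_{173}(Q,Q)=1 and e_{173}(Q,P)=e_{173}(P,Q)^{-1}, expanding e_{173}(143*P + 105*Q,101*P + 65*Q) leaves e(P,Q)^det(M).
det(M) mod 173 = 74; its inverse in (Z/173)^* is 166 (check: 74*166 mod 173 = 1).
Miller loop for e_{173} over F_{205137742570009^4}: bits of 173 = 10101101; 7 double steps + 4 add steps, l/v at each.
e_{173}(P',Q') = 140183596567007 + 161586016807215*t + 14236834842049*t^2 + 198114717262310*t^3.
Hence e(P,Q) = 72628054866984 + 21814217938374*t + 39801833571406*t^2 + 42172214129609*t^3 in F_{205137742570009^4}^*.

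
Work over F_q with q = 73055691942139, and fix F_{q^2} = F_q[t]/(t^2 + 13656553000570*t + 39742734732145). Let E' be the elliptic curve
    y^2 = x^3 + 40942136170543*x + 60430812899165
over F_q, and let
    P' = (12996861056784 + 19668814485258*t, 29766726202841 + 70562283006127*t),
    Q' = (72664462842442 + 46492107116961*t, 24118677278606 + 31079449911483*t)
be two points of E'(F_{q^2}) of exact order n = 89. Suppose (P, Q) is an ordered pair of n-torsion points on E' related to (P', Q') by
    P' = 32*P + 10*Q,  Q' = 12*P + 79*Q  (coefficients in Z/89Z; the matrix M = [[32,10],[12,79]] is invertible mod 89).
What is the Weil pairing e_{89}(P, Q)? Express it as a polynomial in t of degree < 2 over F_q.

e_{89} is bilinear + alternating on E[89], so e_{89}(32*P + 10*Q, 12*P + 79*Q) = e_{89}(P,Q)^(32*79-10*12).
Hence e(P,Q) = e(P',Q')^{18} where 18 = 5^{-1} mod 89.
Run Miller on y^2=x^3+40942136170543*x+60430812899165 over F_{73055691942139}: ladder 1011001 (7 bits); e = f_P(D_Q)/f_Q(D_P).
Result: e(P',Q') = 4678120005830 + 27472494906674*t.
(4678120005830 + 27472494906674*t)^{18} mod (73055691942139,f) = 2597884650445 + 71534230925429*t.

2597884650445 + 71534230925429*t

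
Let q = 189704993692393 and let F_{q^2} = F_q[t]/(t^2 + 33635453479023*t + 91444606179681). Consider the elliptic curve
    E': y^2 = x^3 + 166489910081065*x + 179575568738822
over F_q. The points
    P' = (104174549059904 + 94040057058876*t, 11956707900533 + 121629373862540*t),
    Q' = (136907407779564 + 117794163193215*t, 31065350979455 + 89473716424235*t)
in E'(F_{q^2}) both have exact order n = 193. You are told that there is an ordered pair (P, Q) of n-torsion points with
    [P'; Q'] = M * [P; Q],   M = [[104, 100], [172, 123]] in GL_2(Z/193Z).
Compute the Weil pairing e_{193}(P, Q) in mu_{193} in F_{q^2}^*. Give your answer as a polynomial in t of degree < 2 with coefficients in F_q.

Alternating bilinearity on E[193] (values in mu_{193} in F_{189704993692393^2}) gives e(P',Q') = e(P,Q)^det(M).
det M = 104*123 - 100*172 = -4408 = 31 (mod 193); 31^{-1} = 137 (mod 193).
Run Miller on y^2=x^3+166489910081065*x+179575568738822 over F_{189704993692393}: ladder 11000001 (8 bits); e = f_P(D_Q)/f_Q(D_P).
Result: e(P',Q') = 135584482313007 + 152009103050661*t.
Hence e(P,Q) = 106369647850332 + 183816453803878*t in F_{189704993692393^2}^*.

106369647850332 + 183816453803878*t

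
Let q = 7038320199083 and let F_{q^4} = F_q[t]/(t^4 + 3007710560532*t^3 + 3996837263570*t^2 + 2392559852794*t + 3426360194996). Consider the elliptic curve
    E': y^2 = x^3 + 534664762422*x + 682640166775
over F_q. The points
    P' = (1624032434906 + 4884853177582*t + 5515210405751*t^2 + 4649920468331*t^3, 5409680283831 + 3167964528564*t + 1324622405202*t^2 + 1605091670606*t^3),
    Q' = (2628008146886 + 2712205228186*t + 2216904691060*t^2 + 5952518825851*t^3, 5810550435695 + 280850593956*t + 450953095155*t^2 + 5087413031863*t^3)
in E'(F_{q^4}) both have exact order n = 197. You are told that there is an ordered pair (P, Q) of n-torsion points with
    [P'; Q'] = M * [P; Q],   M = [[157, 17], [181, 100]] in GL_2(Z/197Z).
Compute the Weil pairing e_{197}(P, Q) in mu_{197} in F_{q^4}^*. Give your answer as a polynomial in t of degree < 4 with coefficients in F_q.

The 197-Weil pairing on E[197] over F_{7038320199083} is alternating-bilinear: e_{197}(P',Q') = e_{197}(P,Q)^det(M).
Hence e(P,Q) = e(P',Q')^{92} where 92 = 15^{-1} mod 197.
Run Miller on y^2=x^3+534664762422*x+682640166775 over F_{7038320199083}: ladder 11000101 (8 bits); e = f_P(D_Q)/f_Q(D_P).
The quotient is 879218399090 + 4229215904416*t + 309015477383*t^2 + 1564086253977*t^3.
e_{197}(P,Q) = (879218399090 + 4229215904416*t + 309015477383*t^2 + 1564086253977*t^3)^{92} = 3138738215960 + 1543423570369*t + 1133951003181*t^2 + 4355517553865*t^3.

3138738215960 + 1543423570369*t + 1133951003181*t^2 + 4355517553865*t^3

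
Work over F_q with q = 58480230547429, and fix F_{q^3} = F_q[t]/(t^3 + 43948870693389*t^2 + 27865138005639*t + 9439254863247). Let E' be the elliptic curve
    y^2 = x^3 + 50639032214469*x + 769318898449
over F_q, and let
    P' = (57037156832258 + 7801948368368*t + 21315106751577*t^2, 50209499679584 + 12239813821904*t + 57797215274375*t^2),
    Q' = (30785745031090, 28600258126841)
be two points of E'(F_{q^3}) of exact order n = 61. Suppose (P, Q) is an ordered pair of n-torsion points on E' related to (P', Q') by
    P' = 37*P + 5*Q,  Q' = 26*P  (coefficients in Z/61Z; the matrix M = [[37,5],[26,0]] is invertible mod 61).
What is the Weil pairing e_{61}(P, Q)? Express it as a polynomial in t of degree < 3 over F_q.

The 61-Weil pairing on E[61] over F_{58480230547429} is alternating-bilinear: e_{61}(P',Q') = e_{61}(P,Q)^det(M).
37*0 - 5*26 = -130; reduced mod 61: det = 53, inverse 38.
Run Miller on y^2=x^3+50639032214469*x+769318898449 over F_{58480230547429}: ladder 111101 (6 bits); e = f_P(D_Q)/f_Q(D_P).
So e_{61}(P',Q') = 39125924642837 + 44764827981421*t + 23276311564272*t^2.
Raise to 38: e(P,Q) = 38569198078052 + 39204426953691*t + 3729926456037*t^2 in mu_{61}.

38569198078052 + 39204426953691*t + 3729926456037*t^2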